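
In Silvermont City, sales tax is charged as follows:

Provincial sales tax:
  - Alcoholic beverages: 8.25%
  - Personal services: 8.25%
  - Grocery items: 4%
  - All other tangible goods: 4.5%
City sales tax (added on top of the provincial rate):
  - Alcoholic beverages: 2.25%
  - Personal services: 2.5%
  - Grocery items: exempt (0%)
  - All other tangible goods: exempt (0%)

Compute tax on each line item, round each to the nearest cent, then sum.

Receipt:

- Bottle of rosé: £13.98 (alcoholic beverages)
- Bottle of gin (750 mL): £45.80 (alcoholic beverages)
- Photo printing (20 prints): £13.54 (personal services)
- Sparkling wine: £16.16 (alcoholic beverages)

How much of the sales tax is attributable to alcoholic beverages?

£7.98

Bottle of rosé £13.98: alcoholic beverages → 8.25% + 2.25% city = 10.5% → £1.47
Bottle of gin (750 mL) £45.80: alcoholic beverages → 8.25% + 2.25% city = 10.5% → £4.81
Sparkling wine £16.16: alcoholic beverages → 8.25% + 2.25% city = 10.5% → £1.70
Tax on alcoholic beverages = £1.47 + £4.81 + £1.70 = £7.98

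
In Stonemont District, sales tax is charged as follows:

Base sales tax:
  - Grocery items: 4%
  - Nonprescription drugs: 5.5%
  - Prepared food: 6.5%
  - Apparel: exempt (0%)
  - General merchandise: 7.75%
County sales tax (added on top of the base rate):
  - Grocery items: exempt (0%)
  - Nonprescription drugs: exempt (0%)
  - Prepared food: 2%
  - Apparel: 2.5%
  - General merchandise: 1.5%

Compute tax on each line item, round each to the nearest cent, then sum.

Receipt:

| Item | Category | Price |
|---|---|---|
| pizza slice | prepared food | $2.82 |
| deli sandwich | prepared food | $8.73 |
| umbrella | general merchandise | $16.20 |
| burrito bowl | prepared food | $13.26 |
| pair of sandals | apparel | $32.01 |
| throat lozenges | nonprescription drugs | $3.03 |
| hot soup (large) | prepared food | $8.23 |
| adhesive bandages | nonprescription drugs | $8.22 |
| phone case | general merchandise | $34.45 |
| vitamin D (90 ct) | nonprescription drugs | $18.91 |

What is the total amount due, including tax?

$155.82

Pizza slice $2.82: prepared food → 6.5% + 2% county = 8.5% → $0.24
Deli sandwich $8.73: prepared food → 6.5% + 2% county = 8.5% → $0.74
Umbrella $16.20: general merchandise → 7.75% + 1.5% county = 9.25% → $1.50
Burrito bowl $13.26: prepared food → 6.5% + 2% county = 8.5% → $1.13
Pair of sandals $32.01: apparel → 0% + 2.5% county = 2.5% → $0.80
Throat lozenges $3.03: nonprescription drugs → 5.5% + 0% county = 5.5% → $0.17
Hot soup (large) $8.23: prepared food → 6.5% + 2% county = 8.5% → $0.70
Adhesive bandages $8.22: nonprescription drugs → 5.5% + 0% county = 5.5% → $0.45
Phone case $34.45: general merchandise → 7.75% + 1.5% county = 9.25% → $3.19
Vitamin D (90 ct) $18.91: nonprescription drugs → 5.5% + 0% county = 5.5% → $1.04
Subtotal = $145.86; tax = $9.96; total due = $155.82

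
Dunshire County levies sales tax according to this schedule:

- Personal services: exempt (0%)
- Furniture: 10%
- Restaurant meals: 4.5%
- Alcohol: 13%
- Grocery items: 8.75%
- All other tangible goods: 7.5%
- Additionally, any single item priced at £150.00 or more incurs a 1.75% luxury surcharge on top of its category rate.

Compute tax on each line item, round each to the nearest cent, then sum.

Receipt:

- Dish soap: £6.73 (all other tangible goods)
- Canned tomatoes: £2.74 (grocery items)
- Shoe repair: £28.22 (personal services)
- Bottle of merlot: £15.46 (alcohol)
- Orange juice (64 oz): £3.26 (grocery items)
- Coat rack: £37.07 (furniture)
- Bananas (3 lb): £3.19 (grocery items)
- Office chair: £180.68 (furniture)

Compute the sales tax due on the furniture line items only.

Coat rack £37.07: furniture → 10% → £3.71
Office chair £180.68: furniture → 10% + 1.75% surcharge = 11.75% → £21.23
Tax on furniture = £3.71 + £21.23 = £24.94

£24.94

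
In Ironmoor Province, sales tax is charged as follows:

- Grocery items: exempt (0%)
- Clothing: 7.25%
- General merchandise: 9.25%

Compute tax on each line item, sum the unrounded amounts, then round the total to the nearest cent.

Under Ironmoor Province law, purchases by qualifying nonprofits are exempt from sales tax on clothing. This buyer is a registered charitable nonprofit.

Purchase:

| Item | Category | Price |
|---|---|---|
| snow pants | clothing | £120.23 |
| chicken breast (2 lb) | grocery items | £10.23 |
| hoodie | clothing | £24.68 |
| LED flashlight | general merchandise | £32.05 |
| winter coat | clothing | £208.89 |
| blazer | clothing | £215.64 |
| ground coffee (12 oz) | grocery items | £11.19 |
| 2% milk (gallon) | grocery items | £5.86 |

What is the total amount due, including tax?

£631.73

Snow pants £120.23: clothing, buyer-exempt → 0% → £0.00
Chicken breast (2 lb) £10.23: grocery items → 0% → £0.00
Hoodie £24.68: clothing, buyer-exempt → 0% → £0.00
LED flashlight £32.05: general merchandise → 9.25% → £2.964625
Winter coat £208.89: clothing, buyer-exempt → 0% → £0.00
Blazer £215.64: clothing, buyer-exempt → 0% → £0.00
Ground coffee (12 oz) £11.19: grocery items → 0% → £0.00
2% milk (gallon) £5.86: grocery items → 0% → £0.00
Subtotal = £628.77; unrounded tax = £2.964625 → £2.96; total due = £631.73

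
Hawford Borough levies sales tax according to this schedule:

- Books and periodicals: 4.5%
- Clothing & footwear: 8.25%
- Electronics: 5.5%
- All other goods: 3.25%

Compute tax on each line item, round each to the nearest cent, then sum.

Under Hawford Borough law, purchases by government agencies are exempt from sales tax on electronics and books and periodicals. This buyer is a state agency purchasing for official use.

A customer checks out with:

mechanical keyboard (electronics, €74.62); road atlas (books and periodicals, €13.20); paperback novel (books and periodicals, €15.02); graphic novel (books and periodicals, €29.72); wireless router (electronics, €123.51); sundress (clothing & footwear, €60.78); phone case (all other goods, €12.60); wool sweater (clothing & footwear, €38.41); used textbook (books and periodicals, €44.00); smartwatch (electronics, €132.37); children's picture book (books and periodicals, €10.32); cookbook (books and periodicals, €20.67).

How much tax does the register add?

Mechanical keyboard €74.62: electronics, buyer-exempt → 0% → €0.00
Road atlas €13.20: books and periodicals, buyer-exempt → 0% → €0.00
Paperback novel €15.02: books and periodicals, buyer-exempt → 0% → €0.00
Graphic novel €29.72: books and periodicals, buyer-exempt → 0% → €0.00
Wireless router €123.51: electronics, buyer-exempt → 0% → €0.00
Sundress €60.78: clothing & footwear → 8.25% → €5.01
Phone case €12.60: all other goods → 3.25% → €0.41
Wool sweater €38.41: clothing & footwear → 8.25% → €3.17
Used textbook €44.00: books and periodicals, buyer-exempt → 0% → €0.00
Smartwatch €132.37: electronics, buyer-exempt → 0% → €0.00
Children's picture book €10.32: books and periodicals, buyer-exempt → 0% → €0.00
Cookbook €20.67: books and periodicals, buyer-exempt → 0% → €0.00
Total tax = €5.01 + €0.41 + €3.17 = €8.59

€8.59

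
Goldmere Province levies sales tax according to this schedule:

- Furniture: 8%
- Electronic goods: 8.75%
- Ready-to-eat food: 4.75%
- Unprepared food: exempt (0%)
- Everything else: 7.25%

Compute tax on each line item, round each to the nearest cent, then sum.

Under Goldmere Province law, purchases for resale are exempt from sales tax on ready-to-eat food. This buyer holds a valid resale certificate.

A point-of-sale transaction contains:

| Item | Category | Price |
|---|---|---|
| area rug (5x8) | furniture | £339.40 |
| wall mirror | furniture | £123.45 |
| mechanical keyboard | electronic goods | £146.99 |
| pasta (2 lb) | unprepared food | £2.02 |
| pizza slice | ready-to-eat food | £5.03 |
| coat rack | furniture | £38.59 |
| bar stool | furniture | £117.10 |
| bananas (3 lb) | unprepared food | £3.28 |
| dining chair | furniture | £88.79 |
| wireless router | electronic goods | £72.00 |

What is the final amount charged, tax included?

Area rug (5x8) £339.40: furniture → 8% → £27.15
Wall mirror £123.45: furniture → 8% → £9.88
Mechanical keyboard £146.99: electronic goods → 8.75% → £12.86
Pasta (2 lb) £2.02: unprepared food → 0% → £0.00
Pizza slice £5.03: ready-to-eat food, buyer-exempt → 0% → £0.00
Coat rack £38.59: furniture → 8% → £3.09
Bar stool £117.10: furniture → 8% → £9.37
Bananas (3 lb) £3.28: unprepared food → 0% → £0.00
Dining chair £88.79: furniture → 8% → £7.10
Wireless router £72.00: electronic goods → 8.75% → £6.30
Subtotal = £936.65; tax = £75.75; total due = £1012.40

£1012.40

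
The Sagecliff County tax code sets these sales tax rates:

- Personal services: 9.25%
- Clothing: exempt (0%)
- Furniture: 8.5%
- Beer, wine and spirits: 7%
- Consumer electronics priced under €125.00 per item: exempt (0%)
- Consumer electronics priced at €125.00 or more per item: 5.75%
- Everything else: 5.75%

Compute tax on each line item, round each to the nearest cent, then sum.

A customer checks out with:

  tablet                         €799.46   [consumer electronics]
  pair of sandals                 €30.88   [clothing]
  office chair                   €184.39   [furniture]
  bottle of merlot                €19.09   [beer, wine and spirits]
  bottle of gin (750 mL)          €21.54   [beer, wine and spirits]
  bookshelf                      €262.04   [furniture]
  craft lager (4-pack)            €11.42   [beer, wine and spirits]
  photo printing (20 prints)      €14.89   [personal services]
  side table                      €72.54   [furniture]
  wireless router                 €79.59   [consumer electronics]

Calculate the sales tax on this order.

€95.11

Tablet €799.46: consumer electronics, €125.00 or more → 5.75% → €45.97
Pair of sandals €30.88: clothing → 0% → €0.00
Office chair €184.39: furniture → 8.5% → €15.67
Bottle of merlot €19.09: beer, wine and spirits → 7% → €1.34
Bottle of gin (750 mL) €21.54: beer, wine and spirits → 7% → €1.51
Bookshelf €262.04: furniture → 8.5% → €22.27
Craft lager (4-pack) €11.42: beer, wine and spirits → 7% → €0.80
Photo printing (20 prints) €14.89: personal services → 9.25% → €1.38
Side table €72.54: furniture → 8.5% → €6.17
Wireless router €79.59: consumer electronics, under €125.00 → 0% → €0.00
Total tax = €45.97 + €15.67 + €1.34 + €1.51 + €22.27 + €0.80 + €1.38 + €6.17 = €95.11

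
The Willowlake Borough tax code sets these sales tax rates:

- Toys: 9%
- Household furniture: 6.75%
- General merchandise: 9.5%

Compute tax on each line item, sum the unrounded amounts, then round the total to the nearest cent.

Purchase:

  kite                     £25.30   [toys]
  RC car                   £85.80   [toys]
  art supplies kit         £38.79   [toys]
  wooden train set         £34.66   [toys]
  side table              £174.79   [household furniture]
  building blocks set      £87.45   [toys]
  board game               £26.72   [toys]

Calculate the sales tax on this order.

Kite £25.30: toys → 9% → £2.277
RC car £85.80: toys → 9% → £7.722
Art supplies kit £38.79: toys → 9% → £3.4911
Wooden train set £34.66: toys → 9% → £3.1194
Side table £174.79: household furniture → 6.75% → £11.798325
Building blocks set £87.45: toys → 9% → £7.8705
Board game £26.72: toys → 9% → £2.4048
Unrounded tax sum = £38.683125 → £38.68

£38.68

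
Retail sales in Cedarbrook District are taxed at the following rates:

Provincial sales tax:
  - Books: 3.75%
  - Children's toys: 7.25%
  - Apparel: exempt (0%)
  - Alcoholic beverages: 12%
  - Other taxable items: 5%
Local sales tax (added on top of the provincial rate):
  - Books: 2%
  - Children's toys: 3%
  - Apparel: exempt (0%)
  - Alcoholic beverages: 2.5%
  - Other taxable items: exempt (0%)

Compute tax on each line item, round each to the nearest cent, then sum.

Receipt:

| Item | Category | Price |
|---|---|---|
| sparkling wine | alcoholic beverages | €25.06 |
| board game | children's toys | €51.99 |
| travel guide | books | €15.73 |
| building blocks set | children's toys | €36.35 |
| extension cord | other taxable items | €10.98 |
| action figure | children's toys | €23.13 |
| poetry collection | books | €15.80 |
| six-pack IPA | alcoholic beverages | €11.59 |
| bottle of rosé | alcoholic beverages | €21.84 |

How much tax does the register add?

€22.27

Sparkling wine €25.06: alcoholic beverages → 12% + 2.5% local = 14.5% → €3.63
Board game €51.99: children's toys → 7.25% + 3% local = 10.25% → €5.33
Travel guide €15.73: books → 3.75% + 2% local = 5.75% → €0.90
Building blocks set €36.35: children's toys → 7.25% + 3% local = 10.25% → €3.73
Extension cord €10.98: other taxable items → 5% + 0% local = 5% → €0.55
Action figure €23.13: children's toys → 7.25% + 3% local = 10.25% → €2.37
Poetry collection €15.80: books → 3.75% + 2% local = 5.75% → €0.91
Six-pack IPA €11.59: alcoholic beverages → 12% + 2.5% local = 14.5% → €1.68
Bottle of rosé €21.84: alcoholic beverages → 12% + 2.5% local = 14.5% → €3.17
Total tax = €3.63 + €5.33 + €0.90 + €3.73 + €0.55 + €2.37 + €0.91 + €1.68 + €3.17 = €22.27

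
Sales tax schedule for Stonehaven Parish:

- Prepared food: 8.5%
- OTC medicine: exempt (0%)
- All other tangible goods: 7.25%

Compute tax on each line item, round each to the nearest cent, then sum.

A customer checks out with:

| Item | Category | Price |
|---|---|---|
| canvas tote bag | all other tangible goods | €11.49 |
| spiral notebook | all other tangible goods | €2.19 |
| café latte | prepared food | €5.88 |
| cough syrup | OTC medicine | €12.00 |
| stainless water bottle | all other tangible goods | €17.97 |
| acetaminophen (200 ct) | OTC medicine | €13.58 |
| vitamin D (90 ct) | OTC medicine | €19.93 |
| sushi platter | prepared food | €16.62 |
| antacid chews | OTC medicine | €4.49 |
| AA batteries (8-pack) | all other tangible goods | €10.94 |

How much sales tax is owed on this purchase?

Canvas tote bag €11.49: all other tangible goods → 7.25% → €0.83
Spiral notebook €2.19: all other tangible goods → 7.25% → €0.16
Café latte €5.88: prepared food → 8.5% → €0.50
Cough syrup €12.00: OTC medicine → 0% → €0.00
Stainless water bottle €17.97: all other tangible goods → 7.25% → €1.30
Acetaminophen (200 ct) €13.58: OTC medicine → 0% → €0.00
Vitamin D (90 ct) €19.93: OTC medicine → 0% → €0.00
Sushi platter €16.62: prepared food → 8.5% → €1.41
Antacid chews €4.49: OTC medicine → 0% → €0.00
AA batteries (8-pack) €10.94: all other tangible goods → 7.25% → €0.79
Total tax = €0.83 + €0.16 + €0.50 + €1.30 + €1.41 + €0.79 = €4.99

€4.99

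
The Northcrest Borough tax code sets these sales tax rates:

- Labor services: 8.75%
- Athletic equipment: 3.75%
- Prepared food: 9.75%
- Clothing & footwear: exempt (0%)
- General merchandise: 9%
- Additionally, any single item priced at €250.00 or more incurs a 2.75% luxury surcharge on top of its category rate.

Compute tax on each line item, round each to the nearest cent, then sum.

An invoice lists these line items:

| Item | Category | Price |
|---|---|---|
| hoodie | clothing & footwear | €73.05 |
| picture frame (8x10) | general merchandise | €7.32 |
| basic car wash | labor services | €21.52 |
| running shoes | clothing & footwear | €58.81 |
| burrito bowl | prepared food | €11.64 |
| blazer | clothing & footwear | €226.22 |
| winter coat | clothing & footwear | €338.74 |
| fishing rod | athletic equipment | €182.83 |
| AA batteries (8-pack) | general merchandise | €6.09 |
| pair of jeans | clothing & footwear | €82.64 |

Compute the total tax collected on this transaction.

Hoodie €73.05: clothing & footwear → 0% → €0.00
Picture frame (8x10) €7.32: general merchandise → 9% → €0.66
Basic car wash €21.52: labor services → 8.75% → €1.88
Running shoes €58.81: clothing & footwear → 0% → €0.00
Burrito bowl €11.64: prepared food → 9.75% → €1.13
Blazer €226.22: clothing & footwear → 0% → €0.00
Winter coat €338.74: clothing & footwear → 0% + 2.75% surcharge = 2.75% → €9.32
Fishing rod €182.83: athletic equipment → 3.75% → €6.86
AA batteries (8-pack) €6.09: general merchandise → 9% → €0.55
Pair of jeans €82.64: clothing & footwear → 0% → €0.00
Total tax = €0.66 + €1.88 + €1.13 + €9.32 + €6.86 + €0.55 = €20.40

€20.40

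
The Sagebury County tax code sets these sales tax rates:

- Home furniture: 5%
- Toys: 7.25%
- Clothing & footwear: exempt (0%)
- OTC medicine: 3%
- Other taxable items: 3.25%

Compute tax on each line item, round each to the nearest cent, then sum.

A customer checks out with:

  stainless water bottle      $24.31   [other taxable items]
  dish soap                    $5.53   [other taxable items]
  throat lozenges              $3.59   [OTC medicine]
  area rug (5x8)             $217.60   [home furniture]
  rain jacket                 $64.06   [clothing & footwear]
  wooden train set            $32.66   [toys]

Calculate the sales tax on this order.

Stainless water bottle $24.31: other taxable items → 3.25% → $0.79
Dish soap $5.53: other taxable items → 3.25% → $0.18
Throat lozenges $3.59: OTC medicine → 3% → $0.11
Area rug (5x8) $217.60: home furniture → 5% → $10.88
Rain jacket $64.06: clothing & footwear → 0% → $0.00
Wooden train set $32.66: toys → 7.25% → $2.37
Total tax = $0.79 + $0.18 + $0.11 + $10.88 + $2.37 = $14.33

$14.33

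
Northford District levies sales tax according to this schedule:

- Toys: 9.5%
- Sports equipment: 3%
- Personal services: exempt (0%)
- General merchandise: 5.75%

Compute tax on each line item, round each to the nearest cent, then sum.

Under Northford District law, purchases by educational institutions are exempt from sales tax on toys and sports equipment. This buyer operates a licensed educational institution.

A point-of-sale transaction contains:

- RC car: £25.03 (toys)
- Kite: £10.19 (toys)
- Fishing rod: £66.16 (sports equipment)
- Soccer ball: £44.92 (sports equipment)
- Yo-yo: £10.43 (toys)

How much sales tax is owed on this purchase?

£0.00

RC car £25.03: toys, buyer-exempt → 0% → £0.00
Kite £10.19: toys, buyer-exempt → 0% → £0.00
Fishing rod £66.16: sports equipment, buyer-exempt → 0% → £0.00
Soccer ball £44.92: sports equipment, buyer-exempt → 0% → £0.00
Yo-yo £10.43: toys, buyer-exempt → 0% → £0.00
Total tax = £0.00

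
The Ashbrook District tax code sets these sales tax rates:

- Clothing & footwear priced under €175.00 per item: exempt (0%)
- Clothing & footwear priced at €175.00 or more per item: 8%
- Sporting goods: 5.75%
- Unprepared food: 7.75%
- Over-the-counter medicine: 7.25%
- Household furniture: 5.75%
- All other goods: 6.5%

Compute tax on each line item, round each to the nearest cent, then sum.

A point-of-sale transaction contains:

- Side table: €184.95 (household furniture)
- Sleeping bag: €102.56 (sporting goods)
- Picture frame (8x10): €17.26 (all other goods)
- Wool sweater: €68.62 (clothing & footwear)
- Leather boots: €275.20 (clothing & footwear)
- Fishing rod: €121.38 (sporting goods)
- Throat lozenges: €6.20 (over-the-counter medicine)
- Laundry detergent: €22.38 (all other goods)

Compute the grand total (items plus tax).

€847.10

Side table €184.95: household furniture → 5.75% → €10.63
Sleeping bag €102.56: sporting goods → 5.75% → €5.90
Picture frame (8x10) €17.26: all other goods → 6.5% → €1.12
Wool sweater €68.62: clothing & footwear, under €175.00 → 0% → €0.00
Leather boots €275.20: clothing & footwear, €175.00 or more → 8% → €22.02
Fishing rod €121.38: sporting goods → 5.75% → €6.98
Throat lozenges €6.20: over-the-counter medicine → 7.25% → €0.45
Laundry detergent €22.38: all other goods → 6.5% → €1.45
Subtotal = €798.55; tax = €48.55; total due = €847.10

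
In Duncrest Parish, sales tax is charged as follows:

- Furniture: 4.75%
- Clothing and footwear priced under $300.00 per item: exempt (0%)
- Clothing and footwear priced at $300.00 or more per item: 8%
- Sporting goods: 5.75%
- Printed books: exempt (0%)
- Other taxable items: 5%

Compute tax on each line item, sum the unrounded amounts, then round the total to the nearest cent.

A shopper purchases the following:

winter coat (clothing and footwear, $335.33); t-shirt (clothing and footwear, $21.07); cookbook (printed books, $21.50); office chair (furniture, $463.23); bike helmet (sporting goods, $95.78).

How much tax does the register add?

Winter coat $335.33: clothing and footwear, $300.00 or more → 8% → $26.8264
T-shirt $21.07: clothing and footwear, under $300.00 → 0% → $0.00
Cookbook $21.50: printed books → 0% → $0.00
Office chair $463.23: furniture → 4.75% → $22.003425
Bike helmet $95.78: sporting goods → 5.75% → $5.50735
Unrounded tax sum = $54.337175 → $54.34

$54.34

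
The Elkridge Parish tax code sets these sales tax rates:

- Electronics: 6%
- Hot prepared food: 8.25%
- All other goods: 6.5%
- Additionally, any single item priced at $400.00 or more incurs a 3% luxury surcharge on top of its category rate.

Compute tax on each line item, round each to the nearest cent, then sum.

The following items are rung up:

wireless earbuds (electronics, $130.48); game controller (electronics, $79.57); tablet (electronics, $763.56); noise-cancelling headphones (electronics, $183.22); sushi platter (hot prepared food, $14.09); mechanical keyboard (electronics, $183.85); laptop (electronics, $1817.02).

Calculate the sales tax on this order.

Wireless earbuds $130.48: electronics → 6% → $7.83
Game controller $79.57: electronics → 6% → $4.77
Tablet $763.56: electronics → 6% + 3% surcharge = 9% → $68.72
Noise-cancelling headphones $183.22: electronics → 6% → $10.99
Sushi platter $14.09: hot prepared food → 8.25% → $1.16
Mechanical keyboard $183.85: electronics → 6% → $11.03
Laptop $1817.02: electronics → 6% + 3% surcharge = 9% → $163.53
Total tax = $7.83 + $4.77 + $68.72 + $10.99 + $1.16 + $11.03 + $163.53 = $268.03

$268.03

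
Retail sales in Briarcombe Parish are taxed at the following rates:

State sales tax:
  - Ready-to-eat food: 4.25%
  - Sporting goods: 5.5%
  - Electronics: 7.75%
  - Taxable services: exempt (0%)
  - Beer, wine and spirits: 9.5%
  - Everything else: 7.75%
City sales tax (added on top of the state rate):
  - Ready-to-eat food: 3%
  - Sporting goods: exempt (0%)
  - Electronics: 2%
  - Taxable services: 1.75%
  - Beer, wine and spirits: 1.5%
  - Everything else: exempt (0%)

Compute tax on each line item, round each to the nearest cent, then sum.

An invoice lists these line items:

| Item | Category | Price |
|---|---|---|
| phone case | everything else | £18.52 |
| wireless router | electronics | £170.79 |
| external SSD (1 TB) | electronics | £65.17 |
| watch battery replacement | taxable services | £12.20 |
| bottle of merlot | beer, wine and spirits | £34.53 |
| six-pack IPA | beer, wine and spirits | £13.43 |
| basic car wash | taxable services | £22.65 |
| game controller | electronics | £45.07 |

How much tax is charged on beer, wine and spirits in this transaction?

Bottle of merlot £34.53: beer, wine and spirits → 9.5% + 1.5% city = 11% → £3.80
Six-pack IPA £13.43: beer, wine and spirits → 9.5% + 1.5% city = 11% → £1.48
Tax on beer, wine and spirits = £3.80 + £1.48 = £5.28

£5.28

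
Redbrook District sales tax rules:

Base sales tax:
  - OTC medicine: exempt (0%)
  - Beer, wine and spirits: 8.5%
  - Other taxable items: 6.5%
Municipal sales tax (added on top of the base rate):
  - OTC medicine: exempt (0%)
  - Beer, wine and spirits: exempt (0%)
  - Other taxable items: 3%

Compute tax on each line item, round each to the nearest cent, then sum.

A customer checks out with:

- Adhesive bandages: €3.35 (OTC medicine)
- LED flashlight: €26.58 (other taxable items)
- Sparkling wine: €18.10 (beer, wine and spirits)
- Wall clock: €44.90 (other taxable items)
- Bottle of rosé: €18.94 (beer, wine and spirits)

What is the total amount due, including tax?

€121.82

Adhesive bandages €3.35: OTC medicine → 0% + 0% municipal = 0% → €0.00
LED flashlight €26.58: other taxable items → 6.5% + 3% municipal = 9.5% → €2.53
Sparkling wine €18.10: beer, wine and spirits → 8.5% + 0% municipal = 8.5% → €1.54
Wall clock €44.90: other taxable items → 6.5% + 3% municipal = 9.5% → €4.27
Bottle of rosé €18.94: beer, wine and spirits → 8.5% + 0% municipal = 8.5% → €1.61
Subtotal = €111.87; tax = €9.95; total due = €121.82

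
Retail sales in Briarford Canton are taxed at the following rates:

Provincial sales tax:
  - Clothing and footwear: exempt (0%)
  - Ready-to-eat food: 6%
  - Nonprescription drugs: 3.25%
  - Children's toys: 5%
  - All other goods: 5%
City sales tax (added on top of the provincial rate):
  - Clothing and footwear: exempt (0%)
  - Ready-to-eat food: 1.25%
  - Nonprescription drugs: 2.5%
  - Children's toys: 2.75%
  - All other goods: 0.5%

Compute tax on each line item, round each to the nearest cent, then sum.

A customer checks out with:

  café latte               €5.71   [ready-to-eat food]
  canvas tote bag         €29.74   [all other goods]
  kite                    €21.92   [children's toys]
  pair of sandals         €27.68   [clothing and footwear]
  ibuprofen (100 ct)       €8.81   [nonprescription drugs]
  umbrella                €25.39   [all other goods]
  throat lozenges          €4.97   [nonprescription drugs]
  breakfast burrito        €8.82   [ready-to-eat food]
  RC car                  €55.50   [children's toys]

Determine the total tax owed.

Café latte €5.71: ready-to-eat food → 6% + 1.25% city = 7.25% → €0.41
Canvas tote bag €29.74: all other goods → 5% + 0.5% city = 5.5% → €1.64
Kite €21.92: children's toys → 5% + 2.75% city = 7.75% → €1.70
Pair of sandals €27.68: clothing and footwear → 0% + 0% city = 0% → €0.00
Ibuprofen (100 ct) €8.81: nonprescription drugs → 3.25% + 2.5% city = 5.75% → €0.51
Umbrella €25.39: all other goods → 5% + 0.5% city = 5.5% → €1.40
Throat lozenges €4.97: nonprescription drugs → 3.25% + 2.5% city = 5.75% → €0.29
Breakfast burrito €8.82: ready-to-eat food → 6% + 1.25% city = 7.25% → €0.64
RC car €55.50: children's toys → 5% + 2.75% city = 7.75% → €4.30
Total tax = €0.41 + €1.64 + €1.70 + €0.51 + €1.40 + €0.29 + €0.64 + €4.30 = €10.89

€10.89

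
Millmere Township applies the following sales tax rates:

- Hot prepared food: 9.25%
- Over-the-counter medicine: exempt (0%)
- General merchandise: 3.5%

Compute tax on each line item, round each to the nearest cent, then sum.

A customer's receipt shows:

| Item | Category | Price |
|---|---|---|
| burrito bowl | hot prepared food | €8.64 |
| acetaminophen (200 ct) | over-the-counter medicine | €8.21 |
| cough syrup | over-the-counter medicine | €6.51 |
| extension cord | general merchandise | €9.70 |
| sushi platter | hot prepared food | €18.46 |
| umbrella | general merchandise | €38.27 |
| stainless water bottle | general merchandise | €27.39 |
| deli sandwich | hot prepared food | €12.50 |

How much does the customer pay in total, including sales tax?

€135.99

Burrito bowl €8.64: hot prepared food → 9.25% → €0.80
Acetaminophen (200 ct) €8.21: over-the-counter medicine → 0% → €0.00
Cough syrup €6.51: over-the-counter medicine → 0% → €0.00
Extension cord €9.70: general merchandise → 3.5% → €0.34
Sushi platter €18.46: hot prepared food → 9.25% → €1.71
Umbrella €38.27: general merchandise → 3.5% → €1.34
Stainless water bottle €27.39: general merchandise → 3.5% → €0.96
Deli sandwich €12.50: hot prepared food → 9.25% → €1.16
Subtotal = €129.68; tax = €6.31; total due = €135.99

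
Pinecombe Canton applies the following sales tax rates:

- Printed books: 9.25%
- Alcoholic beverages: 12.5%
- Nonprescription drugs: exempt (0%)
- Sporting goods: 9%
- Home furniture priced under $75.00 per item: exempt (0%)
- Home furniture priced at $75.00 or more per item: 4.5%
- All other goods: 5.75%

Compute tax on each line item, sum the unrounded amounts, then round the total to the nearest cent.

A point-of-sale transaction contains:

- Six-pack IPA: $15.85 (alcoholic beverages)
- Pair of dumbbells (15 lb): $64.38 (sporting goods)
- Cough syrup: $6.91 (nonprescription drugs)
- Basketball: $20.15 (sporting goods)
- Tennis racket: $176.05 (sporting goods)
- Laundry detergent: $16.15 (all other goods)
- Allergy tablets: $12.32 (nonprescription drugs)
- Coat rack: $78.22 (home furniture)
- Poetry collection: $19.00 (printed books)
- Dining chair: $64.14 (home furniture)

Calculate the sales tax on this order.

$31.64

Six-pack IPA $15.85: alcoholic beverages → 12.5% → $1.98125
Pair of dumbbells (15 lb) $64.38: sporting goods → 9% → $5.7942
Cough syrup $6.91: nonprescription drugs → 0% → $0.00
Basketball $20.15: sporting goods → 9% → $1.8135
Tennis racket $176.05: sporting goods → 9% → $15.8445
Laundry detergent $16.15: all other goods → 5.75% → $0.928625
Allergy tablets $12.32: nonprescription drugs → 0% → $0.00
Coat rack $78.22: home furniture, $75.00 or more → 4.5% → $3.5199
Poetry collection $19.00: printed books → 9.25% → $1.7575
Dining chair $64.14: home furniture, under $75.00 → 0% → $0.00
Unrounded tax sum = $31.639475 → $31.64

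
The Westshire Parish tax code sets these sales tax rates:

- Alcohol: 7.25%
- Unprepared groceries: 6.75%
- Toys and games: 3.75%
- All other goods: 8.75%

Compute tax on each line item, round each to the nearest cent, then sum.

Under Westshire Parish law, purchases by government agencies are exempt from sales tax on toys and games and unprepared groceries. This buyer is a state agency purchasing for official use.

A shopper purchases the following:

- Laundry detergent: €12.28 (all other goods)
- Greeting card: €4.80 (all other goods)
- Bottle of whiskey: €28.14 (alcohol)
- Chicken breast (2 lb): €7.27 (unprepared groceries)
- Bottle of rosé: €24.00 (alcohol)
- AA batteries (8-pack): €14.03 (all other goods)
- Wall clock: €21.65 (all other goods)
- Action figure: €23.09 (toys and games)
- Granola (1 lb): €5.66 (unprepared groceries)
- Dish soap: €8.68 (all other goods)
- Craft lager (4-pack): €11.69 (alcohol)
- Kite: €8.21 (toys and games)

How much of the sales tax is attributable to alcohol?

€4.63

Bottle of whiskey €28.14: alcohol → 7.25% → €2.04
Bottle of rosé €24.00: alcohol → 7.25% → €1.74
Craft lager (4-pack) €11.69: alcohol → 7.25% → €0.85
Tax on alcohol = €2.04 + €1.74 + €0.85 = €4.63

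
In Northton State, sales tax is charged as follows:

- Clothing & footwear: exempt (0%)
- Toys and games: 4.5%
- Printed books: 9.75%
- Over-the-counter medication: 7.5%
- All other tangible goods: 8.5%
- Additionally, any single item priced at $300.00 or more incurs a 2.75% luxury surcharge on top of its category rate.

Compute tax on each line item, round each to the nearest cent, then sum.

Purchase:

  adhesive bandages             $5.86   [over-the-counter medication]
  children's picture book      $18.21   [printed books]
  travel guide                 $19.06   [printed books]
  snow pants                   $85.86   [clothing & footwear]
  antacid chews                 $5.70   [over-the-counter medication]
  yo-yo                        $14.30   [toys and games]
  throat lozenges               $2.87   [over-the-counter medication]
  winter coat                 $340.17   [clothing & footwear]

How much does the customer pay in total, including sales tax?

$506.75

Adhesive bandages $5.86: over-the-counter medication → 7.5% → $0.44
Children's picture book $18.21: printed books → 9.75% → $1.78
Travel guide $19.06: printed books → 9.75% → $1.86
Snow pants $85.86: clothing & footwear → 0% → $0.00
Antacid chews $5.70: over-the-counter medication → 7.5% → $0.43
Yo-yo $14.30: toys and games → 4.5% → $0.64
Throat lozenges $2.87: over-the-counter medication → 7.5% → $0.22
Winter coat $340.17: clothing & footwear → 0% + 2.75% surcharge = 2.75% → $9.35
Subtotal = $492.03; tax = $14.72; total due = $506.75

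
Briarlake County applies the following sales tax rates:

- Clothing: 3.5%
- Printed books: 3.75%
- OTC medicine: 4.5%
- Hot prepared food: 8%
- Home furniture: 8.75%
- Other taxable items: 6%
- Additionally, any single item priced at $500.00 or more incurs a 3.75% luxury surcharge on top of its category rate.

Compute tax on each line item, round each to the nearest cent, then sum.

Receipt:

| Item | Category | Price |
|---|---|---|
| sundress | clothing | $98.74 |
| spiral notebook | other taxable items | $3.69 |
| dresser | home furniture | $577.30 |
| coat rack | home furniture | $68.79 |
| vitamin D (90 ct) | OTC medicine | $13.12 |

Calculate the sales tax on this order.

Sundress $98.74: clothing → 3.5% → $3.46
Spiral notebook $3.69: other taxable items → 6% → $0.22
Dresser $577.30: home furniture → 8.75% + 3.75% surcharge = 12.5% → $72.16
Coat rack $68.79: home furniture → 8.75% → $6.02
Vitamin D (90 ct) $13.12: OTC medicine → 4.5% → $0.59
Total tax = $3.46 + $0.22 + $72.16 + $6.02 + $0.59 = $82.45

$82.45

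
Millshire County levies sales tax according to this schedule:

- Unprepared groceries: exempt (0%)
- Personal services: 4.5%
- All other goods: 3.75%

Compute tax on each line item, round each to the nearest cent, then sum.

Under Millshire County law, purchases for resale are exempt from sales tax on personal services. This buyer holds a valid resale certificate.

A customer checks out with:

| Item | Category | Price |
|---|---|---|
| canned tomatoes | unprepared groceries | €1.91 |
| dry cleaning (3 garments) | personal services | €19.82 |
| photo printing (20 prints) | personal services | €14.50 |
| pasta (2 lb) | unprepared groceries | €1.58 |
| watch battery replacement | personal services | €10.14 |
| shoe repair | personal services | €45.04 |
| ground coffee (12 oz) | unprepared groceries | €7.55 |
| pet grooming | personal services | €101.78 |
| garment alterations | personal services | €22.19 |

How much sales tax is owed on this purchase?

€0.00

Canned tomatoes €1.91: unprepared groceries → 0% → €0.00
Dry cleaning (3 garments) €19.82: personal services, buyer-exempt → 0% → €0.00
Photo printing (20 prints) €14.50: personal services, buyer-exempt → 0% → €0.00
Pasta (2 lb) €1.58: unprepared groceries → 0% → €0.00
Watch battery replacement €10.14: personal services, buyer-exempt → 0% → €0.00
Shoe repair €45.04: personal services, buyer-exempt → 0% → €0.00
Ground coffee (12 oz) €7.55: unprepared groceries → 0% → €0.00
Pet grooming €101.78: personal services, buyer-exempt → 0% → €0.00
Garment alterations €22.19: personal services, buyer-exempt → 0% → €0.00
Total tax = €0.00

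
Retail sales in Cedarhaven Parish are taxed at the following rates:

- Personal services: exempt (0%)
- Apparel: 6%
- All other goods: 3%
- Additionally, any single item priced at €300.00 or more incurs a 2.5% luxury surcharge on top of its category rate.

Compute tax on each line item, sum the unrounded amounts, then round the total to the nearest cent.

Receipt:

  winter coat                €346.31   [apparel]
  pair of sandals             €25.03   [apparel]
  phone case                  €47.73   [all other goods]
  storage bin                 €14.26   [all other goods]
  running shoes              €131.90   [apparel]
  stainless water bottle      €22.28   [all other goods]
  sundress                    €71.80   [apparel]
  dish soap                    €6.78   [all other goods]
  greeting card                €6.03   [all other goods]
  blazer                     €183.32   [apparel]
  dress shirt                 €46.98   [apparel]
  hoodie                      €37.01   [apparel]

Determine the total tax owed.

Winter coat €346.31: apparel → 6% + 2.5% surcharge = 8.5% → €29.43635
Pair of sandals €25.03: apparel → 6% → €1.5018
Phone case €47.73: all other goods → 3% → €1.4319
Storage bin €14.26: all other goods → 3% → €0.4278
Running shoes €131.90: apparel → 6% → €7.914
Stainless water bottle €22.28: all other goods → 3% → €0.6684
Sundress €71.80: apparel → 6% → €4.308
Dish soap €6.78: all other goods → 3% → €0.2034
Greeting card €6.03: all other goods → 3% → €0.1809
Blazer €183.32: apparel → 6% → €10.9992
Dress shirt €46.98: apparel → 6% → €2.8188
Hoodie €37.01: apparel → 6% → €2.2206
Unrounded tax sum = €62.11115 → €62.11

€62.11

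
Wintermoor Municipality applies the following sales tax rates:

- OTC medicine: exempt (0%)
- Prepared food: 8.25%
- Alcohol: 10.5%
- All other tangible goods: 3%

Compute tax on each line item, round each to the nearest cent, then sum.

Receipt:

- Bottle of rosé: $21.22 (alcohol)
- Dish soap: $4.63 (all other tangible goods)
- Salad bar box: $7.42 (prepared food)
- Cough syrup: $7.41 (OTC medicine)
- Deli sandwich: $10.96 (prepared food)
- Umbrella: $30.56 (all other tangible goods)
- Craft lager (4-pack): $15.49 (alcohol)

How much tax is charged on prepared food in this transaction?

Salad bar box $7.42: prepared food → 8.25% → $0.61
Deli sandwich $10.96: prepared food → 8.25% → $0.90
Tax on prepared food = $0.61 + $0.90 = $1.51

$1.51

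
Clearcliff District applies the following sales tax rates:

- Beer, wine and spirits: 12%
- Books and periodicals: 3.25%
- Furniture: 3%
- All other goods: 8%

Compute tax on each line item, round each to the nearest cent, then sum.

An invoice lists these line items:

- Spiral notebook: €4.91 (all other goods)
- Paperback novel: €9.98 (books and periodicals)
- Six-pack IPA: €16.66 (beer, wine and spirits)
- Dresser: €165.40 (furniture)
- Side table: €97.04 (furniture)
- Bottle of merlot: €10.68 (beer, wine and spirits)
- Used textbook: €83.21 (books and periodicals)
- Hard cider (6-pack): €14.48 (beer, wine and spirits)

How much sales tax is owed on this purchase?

€16.30

Spiral notebook €4.91: all other goods → 8% → €0.39
Paperback novel €9.98: books and periodicals → 3.25% → €0.32
Six-pack IPA €16.66: beer, wine and spirits → 12% → €2.00
Dresser €165.40: furniture → 3% → €4.96
Side table €97.04: furniture → 3% → €2.91
Bottle of merlot €10.68: beer, wine and spirits → 12% → €1.28
Used textbook €83.21: books and periodicals → 3.25% → €2.70
Hard cider (6-pack) €14.48: beer, wine and spirits → 12% → €1.74
Total tax = €0.39 + €0.32 + €2.00 + €4.96 + €2.91 + €1.28 + €2.70 + €1.74 = €16.30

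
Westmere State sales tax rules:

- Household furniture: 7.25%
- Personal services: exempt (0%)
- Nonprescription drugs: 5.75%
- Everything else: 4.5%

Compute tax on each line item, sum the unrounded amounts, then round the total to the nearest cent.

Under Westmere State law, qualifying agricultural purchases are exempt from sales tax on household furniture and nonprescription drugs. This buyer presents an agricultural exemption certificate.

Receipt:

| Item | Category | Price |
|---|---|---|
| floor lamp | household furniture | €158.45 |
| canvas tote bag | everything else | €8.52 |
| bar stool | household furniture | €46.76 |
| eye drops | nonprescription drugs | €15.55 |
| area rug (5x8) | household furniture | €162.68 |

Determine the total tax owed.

€0.38

Floor lamp €158.45: household furniture, buyer-exempt → 0% → €0.00
Canvas tote bag €8.52: everything else → 4.5% → €0.3834
Bar stool €46.76: household furniture, buyer-exempt → 0% → €0.00
Eye drops €15.55: nonprescription drugs, buyer-exempt → 0% → €0.00
Area rug (5x8) €162.68: household furniture, buyer-exempt → 0% → €0.00
Unrounded tax sum = €0.3834 → €0.38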